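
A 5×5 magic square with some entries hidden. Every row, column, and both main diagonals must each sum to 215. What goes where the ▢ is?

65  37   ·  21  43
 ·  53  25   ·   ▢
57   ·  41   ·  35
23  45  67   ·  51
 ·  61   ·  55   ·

59

Row 1 needs 215; the known cells sum to 166, so (1,3) = 49.
Using row 4: 23 + 45 + 67 + 51 + ? → (4,4) = 215 − 186 = 29.
The remaining cell in column 2 is (3,2) = 215 − 196 = 19.
Column 3: 49 + 25 + 41 + 67 + ? = 215, so (5,3) = 33.
Main diagonal must total 215; the given cells sum to 188, so (5,5) = 27.
Row 3 needs 215; the known cells sum to 152, so (3,4) = 63.
Row 5: 61 + 33 + 55 + 27 + ? = 215, so (5,1) = 39.
Column 1 needs 215; the known cells sum to 184, so (2,1) = 31.
Using column 4: 21 + 63 + 29 + 55 + ? → (2,4) = 215 − 168 = 47.
Column 5 must total 215; the given cells sum to 156, so (2,5) = 59.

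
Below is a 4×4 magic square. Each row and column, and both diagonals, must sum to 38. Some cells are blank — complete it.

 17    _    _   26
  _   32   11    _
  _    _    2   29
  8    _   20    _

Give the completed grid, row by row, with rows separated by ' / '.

Using column 3: 11 + 2 + 20 + ? → (1,3) = 38 − 33 = 5.
Main diagonal: 17 + 32 + 2 + ? = 38, so (4,4) = -13.
Anti-diagonal must total 38; the given cells sum to 45, so (3,2) = -7.
The remaining cell in row 1 is (1,2) = 38 − 48 = -10.
Row 3 needs 38; the known cells sum to 24, so (3,1) = 14.
Row 4: 8 + 20 + (-13) + ? = 38, so (4,2) = 23.
Column 1 needs 38; the known cells sum to 39, so (2,1) = -1.
From column 4, 38 − (26 + 29 + (-13)) gives (2,4) = -4.

17 -10 5 26 / -1 32 11 -4 / 14 -7 2 29 / 8 23 20 -13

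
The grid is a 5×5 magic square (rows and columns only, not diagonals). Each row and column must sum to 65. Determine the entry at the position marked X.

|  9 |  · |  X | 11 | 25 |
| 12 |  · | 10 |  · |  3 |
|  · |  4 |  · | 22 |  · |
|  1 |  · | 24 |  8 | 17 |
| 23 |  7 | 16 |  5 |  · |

2

Row 4 must total 65; the given cells sum to 50, so (4,2) = 15.
Row 5 must total 65; the given cells sum to 51, so (5,5) = 14.
Column 1: 9 + 12 + 1 + 23 + ? = 65, so (3,1) = 20.
From column 4, 65 − (11 + 22 + 8 + 5) gives (2,4) = 19.
Column 5 must total 65; the given cells sum to 59, so (3,5) = 6.
Row 2 must total 65; the given cells sum to 44, so (2,2) = 21.
Row 3: 20 + 4 + 22 + 6 + ? = 65, so (3,3) = 13.
From column 2, 65 − (21 + 4 + 15 + 7) gives (1,2) = 18.
Column 3: 10 + 13 + 24 + 16 + ? = 65, so (1,3) = 2.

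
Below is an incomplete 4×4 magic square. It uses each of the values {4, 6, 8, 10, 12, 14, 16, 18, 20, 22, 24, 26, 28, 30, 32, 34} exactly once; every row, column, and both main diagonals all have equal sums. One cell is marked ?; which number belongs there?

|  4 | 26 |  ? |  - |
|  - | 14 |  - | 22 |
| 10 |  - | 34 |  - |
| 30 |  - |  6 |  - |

The 16 entries sum to 304, so each line sums to 304/4 = 76.
Using column 1: 4 + 10 + 30 + ? → (2,1) = 76 − 44 = 32.
Main diagonal: 4 + 14 + 34 + ? = 76, so (4,4) = 24.
Row 2: 32 + 14 + 22 + ? = 76, so (2,3) = 8.
Row 4 must total 76; the given cells sum to 60, so (4,2) = 16.
Column 2 must total 76; the given cells sum to 56, so (3,2) = 20.
Column 3 needs 76; the known cells sum to 48, so (1,3) = 28.

28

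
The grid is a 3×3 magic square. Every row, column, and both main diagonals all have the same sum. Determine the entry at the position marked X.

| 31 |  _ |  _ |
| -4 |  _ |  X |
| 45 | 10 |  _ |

52

Column 1 is complete and sums to 72; that is the magic constant.
Using row 3: 45 + 10 + ? → (3,3) = 72 − 55 = 17.
The remaining cell in main diagonal is (2,2) = 72 − 48 = 24.
From anti-diagonal, 72 − (24 + 45) gives (1,3) = 3.
Row 1: 31 + 3 + ? = 72, so (1,2) = 38.
Using row 2: -4 + 24 + ? → (2,3) = 72 − 20 = 52.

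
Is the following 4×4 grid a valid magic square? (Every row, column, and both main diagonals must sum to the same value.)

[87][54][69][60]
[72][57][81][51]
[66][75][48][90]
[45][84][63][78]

Row 1: 87 + 54 + 69 + 60 = 270.
Row 2: 72 + 57 + 81 + 51 = 261.
Row 3: 66 + 75 + 48 + 90 = 279.
Row 4: 45 + 84 + 63 + 78 = 270.
Column 1: 87 + 72 + 66 + 45 = 270.
Column 2: 54 + 57 + 75 + 84 = 270.
Column 3: 69 + 81 + 48 + 63 = 261.
Column 4: 60 + 51 + 90 + 78 = 279.
Main diagonal: 87 + 57 + 48 + 78 = 270.
Anti-diagonal: 60 + 81 + 75 + 45 = 261.

No — column 2 sums to 270 but row 3 sums to 279.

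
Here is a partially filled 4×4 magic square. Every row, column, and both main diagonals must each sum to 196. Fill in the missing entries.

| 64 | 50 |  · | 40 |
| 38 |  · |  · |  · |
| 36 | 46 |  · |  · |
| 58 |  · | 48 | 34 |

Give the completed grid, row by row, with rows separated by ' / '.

64 50 42 40 / 38 44 52 62 / 36 46 54 60 / 58 56 48 34

Using row 1: 64 + 50 + 40 + ? → (1,3) = 196 − 154 = 42.
The remaining cell in row 4 is (4,2) = 196 − 140 = 56.
Column 2 must total 196; the given cells sum to 152, so (2,2) = 44.
Main diagonal must total 196; the given cells sum to 142, so (3,3) = 54.
Anti-diagonal needs 196; the known cells sum to 144, so (2,3) = 52.
Row 2 must total 196; the given cells sum to 134, so (2,4) = 62.
From row 3, 196 − (36 + 46 + 54) gives (3,4) = 60.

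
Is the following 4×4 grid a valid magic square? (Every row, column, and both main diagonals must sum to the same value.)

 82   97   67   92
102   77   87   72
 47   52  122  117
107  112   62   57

Row 1: 82 + 97 + 67 + 92 = 338.
Row 2: 102 + 77 + 87 + 72 = 338.
Row 3: 47 + 52 + 122 + 117 = 338.
Row 4: 107 + 112 + 62 + 57 = 338.
Column 1: 82 + 102 + 47 + 107 = 338.
Column 2: 97 + 77 + 52 + 112 = 338.
Column 3: 67 + 87 + 122 + 62 = 338.
Column 4: 92 + 72 + 117 + 57 = 338.
Main diagonal: 82 + 77 + 122 + 57 = 338.
Anti-diagonal: 92 + 87 + 52 + 107 = 338.
All lines sum to 338.

Yes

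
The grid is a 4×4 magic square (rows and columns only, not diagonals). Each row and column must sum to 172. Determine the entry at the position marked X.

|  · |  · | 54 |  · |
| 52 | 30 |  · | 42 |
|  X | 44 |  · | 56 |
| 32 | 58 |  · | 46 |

38

Row 2: 52 + 30 + 42 + ? = 172, so (2,3) = 48.
Row 4 needs 172; the known cells sum to 136, so (4,3) = 36.
From column 2, 172 − (30 + 44 + 58) gives (1,2) = 40.
Column 3 must total 172; the given cells sum to 138, so (3,3) = 34.
Using column 4: 42 + 56 + 46 + ? → (1,4) = 172 − 144 = 28.
Row 1 needs 172; the known cells sum to 122, so (1,1) = 50.
The remaining cell in row 3 is (3,1) = 172 − 134 = 38.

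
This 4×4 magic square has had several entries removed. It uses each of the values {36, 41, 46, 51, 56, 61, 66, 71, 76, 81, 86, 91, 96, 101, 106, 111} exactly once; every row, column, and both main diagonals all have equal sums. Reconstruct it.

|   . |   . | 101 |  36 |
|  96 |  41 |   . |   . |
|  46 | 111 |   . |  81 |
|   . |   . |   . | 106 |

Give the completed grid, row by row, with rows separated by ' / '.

91 66 101 36 / 96 41 86 71 / 46 111 56 81 / 61 76 51 106

The 16 entries sum to 1176, so each line sums to 1176/4 = 294.
Row 3 needs 294; the known cells sum to 238, so (3,3) = 56.
Column 4: 36 + 81 + 106 + ? = 294, so (2,4) = 71.
Main diagonal: 41 + 56 + 106 + ? = 294, so (1,1) = 91.
From row 1, 294 − (91 + 101 + 36) gives (1,2) = 66.
Row 2: 96 + 41 + 71 + ? = 294, so (2,3) = 86.
Column 1 needs 294; the known cells sum to 233, so (4,1) = 61.
Column 2: 66 + 41 + 111 + ? = 294, so (4,2) = 76.
Column 3 needs 294; the known cells sum to 243, so (4,3) = 51.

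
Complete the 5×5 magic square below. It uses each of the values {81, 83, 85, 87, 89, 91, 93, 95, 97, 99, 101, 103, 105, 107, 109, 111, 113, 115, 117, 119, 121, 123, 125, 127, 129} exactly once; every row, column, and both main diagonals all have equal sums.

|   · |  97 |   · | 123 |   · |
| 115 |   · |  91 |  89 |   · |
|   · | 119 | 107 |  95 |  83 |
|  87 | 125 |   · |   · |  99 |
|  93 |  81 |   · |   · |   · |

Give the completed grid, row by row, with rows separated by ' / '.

The 25 entries sum to 2625, so each line sums to 2625/5 = 525.
Row 3: 119 + 107 + 95 + 83 + ? = 525, so (3,1) = 121.
From column 1, 525 − (115 + 121 + 87 + 93) gives (1,1) = 109.
Using column 2: 97 + 119 + 125 + 81 + ? → (2,2) = 525 − 422 = 103.
Anti-diagonal: 89 + 107 + 125 + 93 + ? = 525, so (1,5) = 111.
Row 1 must total 525; the given cells sum to 440, so (1,3) = 85.
Using row 2: 115 + 103 + 91 + 89 + ? → (2,5) = 525 − 398 = 127.
The remaining cell in column 5 is (5,5) = 525 − 420 = 105.
Main diagonal: 109 + 103 + 107 + 105 + ? = 525, so (4,4) = 101.
From row 4, 525 − (87 + 125 + 101 + 99) gives (4,3) = 113.
From column 3, 525 − (85 + 91 + 107 + 113) gives (5,3) = 129.
From column 4, 525 − (123 + 89 + 95 + 101) gives (5,4) = 117.

109 97 85 123 111 / 115 103 91 89 127 / 121 119 107 95 83 / 87 125 113 101 99 / 93 81 129 117 105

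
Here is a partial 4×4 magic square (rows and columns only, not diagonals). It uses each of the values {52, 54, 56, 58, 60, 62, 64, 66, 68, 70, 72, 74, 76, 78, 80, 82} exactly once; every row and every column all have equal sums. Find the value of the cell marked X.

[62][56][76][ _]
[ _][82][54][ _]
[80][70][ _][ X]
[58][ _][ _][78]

52

The 16 entries sum to 1072, so each line sums to 1072/4 = 268.
The remaining cell in row 1 is (1,4) = 268 − 194 = 74.
Column 1 must total 268; the given cells sum to 200, so (2,1) = 68.
The remaining cell in column 2 is (4,2) = 268 − 208 = 60.
Row 2: 68 + 82 + 54 + ? = 268, so (2,4) = 64.
The remaining cell in row 4 is (4,3) = 268 − 196 = 72.
Column 3 must total 268; the given cells sum to 202, so (3,3) = 66.
Column 4: 74 + 64 + 78 + ? = 268, so (3,4) = 52.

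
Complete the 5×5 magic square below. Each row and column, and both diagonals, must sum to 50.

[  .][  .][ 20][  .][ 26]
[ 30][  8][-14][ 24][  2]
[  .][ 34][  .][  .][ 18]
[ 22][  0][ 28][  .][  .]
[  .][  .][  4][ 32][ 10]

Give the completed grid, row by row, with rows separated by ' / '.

14 -8 20 -2 26 / 30 8 -14 24 2 / -4 34 12 -10 18 / 22 0 28 6 -6 / -12 16 4 32 10

Column 3 needs 50; the known cells sum to 38, so (3,3) = 12.
Using column 5: 26 + 2 + 18 + 10 + ? → (4,5) = 50 − 56 = -6.
Using anti-diagonal: 26 + 24 + 12 + 0 + ? → (5,1) = 50 − 62 = -12.
Row 4 needs 50; the known cells sum to 44, so (4,4) = 6.
Row 5 needs 50; the known cells sum to 34, so (5,2) = 16.
From column 2, 50 − (8 + 34 + 0 + 16) gives (1,2) = -8.
Main diagonal: 8 + 12 + 6 + 10 + ? = 50, so (1,1) = 14.
Row 1 must total 50; the given cells sum to 52, so (1,4) = -2.
Using column 1: 14 + 30 + 22 + (-12) + ? → (3,1) = 50 − 54 = -4.
Column 4: -2 + 24 + 6 + 32 + ? = 50, so (3,4) = -10.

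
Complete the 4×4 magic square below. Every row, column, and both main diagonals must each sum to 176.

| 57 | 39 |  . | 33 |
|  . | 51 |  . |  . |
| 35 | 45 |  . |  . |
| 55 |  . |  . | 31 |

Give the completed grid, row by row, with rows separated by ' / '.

57 39 47 33 / 29 51 43 53 / 35 45 37 59 / 55 41 49 31

Using row 1: 57 + 39 + 33 + ? → (1,3) = 176 − 129 = 47.
Column 1 needs 176; the known cells sum to 147, so (2,1) = 29.
Column 2: 39 + 51 + 45 + ? = 176, so (4,2) = 41.
Main diagonal must total 176; the given cells sum to 139, so (3,3) = 37.
Anti-diagonal must total 176; the given cells sum to 133, so (2,3) = 43.
Row 2 needs 176; the known cells sum to 123, so (2,4) = 53.
Row 3 must total 176; the given cells sum to 117, so (3,4) = 59.
Row 4 must total 176; the given cells sum to 127, so (4,3) = 49.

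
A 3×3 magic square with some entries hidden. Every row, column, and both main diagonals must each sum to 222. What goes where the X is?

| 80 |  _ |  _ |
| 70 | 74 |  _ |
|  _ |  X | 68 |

82

Using row 2: 70 + 74 + ? → (2,3) = 222 − 144 = 78.
The remaining cell in column 1 is (3,1) = 222 − 150 = 72.
From column 3, 222 − (78 + 68) gives (1,3) = 76.
Row 1 needs 222; the known cells sum to 156, so (1,2) = 66.
From row 3, 222 − (72 + 68) gives (3,2) = 82.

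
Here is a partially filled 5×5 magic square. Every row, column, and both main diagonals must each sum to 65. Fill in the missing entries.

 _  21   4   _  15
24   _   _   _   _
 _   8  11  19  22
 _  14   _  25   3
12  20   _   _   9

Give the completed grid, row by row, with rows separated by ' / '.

18 21 4 7 15 / 24 2 10 13 16 / 5 8 11 19 22 / 6 14 17 25 3 / 12 20 23 1 9

Row 3 must total 65; the given cells sum to 60, so (3,1) = 5.
The remaining cell in column 2 is (2,2) = 65 − 63 = 2.
Column 5: 15 + 22 + 3 + 9 + ? = 65, so (2,5) = 16.
Main diagonal: 2 + 11 + 25 + 9 + ? = 65, so (1,1) = 18.
Using anti-diagonal: 15 + 11 + 14 + 12 + ? → (2,4) = 65 − 52 = 13.
Row 1 must total 65; the given cells sum to 58, so (1,4) = 7.
The remaining cell in row 2 is (2,3) = 65 − 55 = 10.
From column 1, 65 − (18 + 24 + 5 + 12) gives (4,1) = 6.
Column 4 must total 65; the given cells sum to 64, so (5,4) = 1.
Row 4 must total 65; the given cells sum to 48, so (4,3) = 17.
From row 5, 65 − (12 + 20 + 1 + 9) gives (5,3) = 23.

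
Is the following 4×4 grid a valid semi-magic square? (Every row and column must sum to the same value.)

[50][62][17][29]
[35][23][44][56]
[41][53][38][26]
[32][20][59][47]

Row 1: 50 + 62 + 17 + 29 = 158.
Row 2: 35 + 23 + 44 + 56 = 158.
Row 3: 41 + 53 + 38 + 26 = 158.
Row 4: 32 + 20 + 59 + 47 = 158.
Column 1: 50 + 35 + 41 + 32 = 158.
Column 2: 62 + 23 + 53 + 20 = 158.
Column 3: 17 + 44 + 38 + 59 = 158.
Column 4: 29 + 56 + 26 + 47 = 158.
All lines sum to 158.

Yes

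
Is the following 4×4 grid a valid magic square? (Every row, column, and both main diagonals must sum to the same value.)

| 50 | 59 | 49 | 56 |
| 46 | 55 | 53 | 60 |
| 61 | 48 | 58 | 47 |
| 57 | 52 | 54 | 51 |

Row 1: 50 + 59 + 49 + 56 = 214.
Row 2: 46 + 55 + 53 + 60 = 214.
Row 3: 61 + 48 + 58 + 47 = 214.
Row 4: 57 + 52 + 54 + 51 = 214.
Column 1: 50 + 46 + 61 + 57 = 214.
Column 2: 59 + 55 + 48 + 52 = 214.
Column 3: 49 + 53 + 58 + 54 = 214.
Column 4: 56 + 60 + 47 + 51 = 214.
Main diagonal: 50 + 55 + 58 + 51 = 214.
Anti-diagonal: 56 + 53 + 48 + 57 = 214.
All lines sum to 214.

Yes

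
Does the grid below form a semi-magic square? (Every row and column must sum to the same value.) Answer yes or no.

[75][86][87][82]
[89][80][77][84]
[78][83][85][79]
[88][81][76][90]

Row 1: 75 + 86 + 87 + 82 = 330.
Row 2: 89 + 80 + 77 + 84 = 330.
Row 3: 78 + 83 + 85 + 79 = 325.
Row 4: 88 + 81 + 76 + 90 = 335.
Column 1: 75 + 89 + 78 + 88 = 330.
Column 2: 86 + 80 + 83 + 81 = 330.
Column 3: 87 + 77 + 85 + 76 = 325.
Column 4: 82 + 84 + 79 + 90 = 335.

No — column 3 sums to 325 but row 2 sums to 330.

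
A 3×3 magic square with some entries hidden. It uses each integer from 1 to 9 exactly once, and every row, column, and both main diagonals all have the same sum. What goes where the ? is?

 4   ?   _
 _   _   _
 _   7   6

The entries are 1 through 9, which sum to 45, so each line sums to 45/3 = 15.
The remaining cell in row 3 is (3,1) = 15 − 13 = 2.
Column 1 must total 15; the given cells sum to 6, so (2,1) = 9.
Main diagonal: 4 + 6 + ? = 15, so (2,2) = 5.
Anti-diagonal: 5 + 2 + ? = 15, so (1,3) = 8.
From row 1, 15 − (4 + 8) gives (1,2) = 3.

3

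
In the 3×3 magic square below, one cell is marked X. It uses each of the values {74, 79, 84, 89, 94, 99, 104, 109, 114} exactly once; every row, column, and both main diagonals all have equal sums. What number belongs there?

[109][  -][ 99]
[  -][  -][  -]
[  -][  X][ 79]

114

The 9 entries sum to 846, so each line sums to 846/3 = 282.
Row 1 needs 282; the known cells sum to 208, so (1,2) = 74.
From column 3, 282 − (99 + 79) gives (2,3) = 104.
Using main diagonal: 109 + 79 + ? → (2,2) = 282 − 188 = 94.
Anti-diagonal: 99 + 94 + ? = 282, so (3,1) = 89.
Row 2 needs 282; the known cells sum to 198, so (2,1) = 84.
Row 3 needs 282; the known cells sum to 168, so (3,2) = 114.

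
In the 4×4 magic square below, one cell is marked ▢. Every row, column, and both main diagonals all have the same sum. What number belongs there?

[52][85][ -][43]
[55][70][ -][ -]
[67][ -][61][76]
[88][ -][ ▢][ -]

Column 1 is complete and sums to 262; that is the magic constant.
The remaining cell in row 1 is (1,3) = 262 − 180 = 82.
The remaining cell in row 3 is (3,2) = 262 − 204 = 58.
Column 2 needs 262; the known cells sum to 213, so (4,2) = 49.
Main diagonal: 52 + 70 + 61 + ? = 262, so (4,4) = 79.
The remaining cell in anti-diagonal is (2,3) = 262 − 189 = 73.
The remaining cell in row 2 is (2,4) = 262 − 198 = 64.
Using row 4: 88 + 49 + 79 + ? → (4,3) = 262 − 216 = 46.

46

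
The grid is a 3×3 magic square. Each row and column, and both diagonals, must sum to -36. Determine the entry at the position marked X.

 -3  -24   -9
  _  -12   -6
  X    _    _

-15

From row 2, -36 − (-12 + (-6)) gives (2,1) = -18.
The remaining cell in column 1 is (3,1) = -36 − (-21) = -15.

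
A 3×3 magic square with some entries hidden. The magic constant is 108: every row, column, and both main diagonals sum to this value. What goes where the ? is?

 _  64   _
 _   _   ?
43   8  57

Column 2 must total 108; the given cells sum to 72, so (2,2) = 36.
Main diagonal: 36 + 57 + ? = 108, so (1,1) = 15.
Anti-diagonal needs 108; the known cells sum to 79, so (1,3) = 29.
Using column 1: 15 + 43 + ? → (2,1) = 108 − 58 = 50.
The remaining cell in column 3 is (2,3) = 108 − 86 = 22.

22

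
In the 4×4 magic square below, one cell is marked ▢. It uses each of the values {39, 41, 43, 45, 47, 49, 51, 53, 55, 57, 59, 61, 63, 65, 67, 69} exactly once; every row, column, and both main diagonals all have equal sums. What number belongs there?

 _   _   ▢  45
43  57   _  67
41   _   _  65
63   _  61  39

The 16 entries sum to 864, so each line sums to 864/4 = 216.
Row 2 needs 216; the known cells sum to 167, so (2,3) = 49.
From row 4, 216 − (63 + 61 + 39) gives (4,2) = 53.
The remaining cell in column 1 is (1,1) = 216 − 147 = 69.
Main diagonal must total 216; the given cells sum to 165, so (3,3) = 51.
Using anti-diagonal: 45 + 49 + 63 + ? → (3,2) = 216 − 157 = 59.
Using column 2: 57 + 59 + 53 + ? → (1,2) = 216 − 169 = 47.
Column 3 must total 216; the given cells sum to 161, so (1,3) = 55.

55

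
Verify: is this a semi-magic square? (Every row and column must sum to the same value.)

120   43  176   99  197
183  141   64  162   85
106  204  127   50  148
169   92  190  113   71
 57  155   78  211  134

Row 1: 120 + 43 + 176 + 99 + 197 = 635.
Row 2: 183 + 141 + 64 + 162 + 85 = 635.
Row 3: 106 + 204 + 127 + 50 + 148 = 635.
Row 4: 169 + 92 + 190 + 113 + 71 = 635.
Row 5: 57 + 155 + 78 + 211 + 134 = 635.
Column 1: 120 + 183 + 106 + 169 + 57 = 635.
Column 2: 43 + 141 + 204 + 92 + 155 = 635.
Column 3: 176 + 64 + 127 + 190 + 78 = 635.
Column 4: 99 + 162 + 50 + 113 + 211 = 635.
Column 5: 197 + 85 + 148 + 71 + 134 = 635.
All lines sum to 635.

Yes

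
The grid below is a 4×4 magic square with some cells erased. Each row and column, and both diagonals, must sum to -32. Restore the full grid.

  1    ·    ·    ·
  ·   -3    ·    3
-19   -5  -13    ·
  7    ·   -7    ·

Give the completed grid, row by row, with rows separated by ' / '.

1 -9 -1 -23 / -21 -3 -11 3 / -19 -5 -13 5 / 7 -15 -7 -17

Using row 3: -19 + (-5) + (-13) + ? → (3,4) = -32 − (-37) = 5.
From column 1, -32 − (1 + (-19) + 7) gives (2,1) = -21.
Main diagonal needs -32; the known cells sum to -15, so (4,4) = -17.
Using row 2: -21 + (-3) + 3 + ? → (2,3) = -32 − (-21) = -11.
Row 4 must total -32; the given cells sum to -17, so (4,2) = -15.
The remaining cell in column 2 is (1,2) = -32 − (-23) = -9.
Column 3: -11 + (-13) + (-7) + ? = -32, so (1,3) = -1.
Using column 4: 3 + 5 + (-17) + ? → (1,4) = -32 − (-9) = -23.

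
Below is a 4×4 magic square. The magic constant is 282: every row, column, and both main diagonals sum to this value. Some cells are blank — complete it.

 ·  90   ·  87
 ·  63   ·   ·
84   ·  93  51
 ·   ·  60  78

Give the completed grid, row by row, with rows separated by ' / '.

48 90 57 87 / 81 63 72 66 / 84 54 93 51 / 69 75 60 78

The remaining cell in row 3 is (3,2) = 282 − 228 = 54.
The remaining cell in column 2 is (4,2) = 282 − 207 = 75.
Column 4: 87 + 51 + 78 + ? = 282, so (2,4) = 66.
The remaining cell in main diagonal is (1,1) = 282 − 234 = 48.
The remaining cell in row 1 is (1,3) = 282 − 225 = 57.
Row 4 must total 282; the given cells sum to 213, so (4,1) = 69.
Column 1 needs 282; the known cells sum to 201, so (2,1) = 81.
The remaining cell in column 3 is (2,3) = 282 − 210 = 72.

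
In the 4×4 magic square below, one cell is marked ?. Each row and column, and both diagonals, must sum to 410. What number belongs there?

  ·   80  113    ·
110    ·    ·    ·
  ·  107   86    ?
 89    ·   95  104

125

The remaining cell in row 4 is (4,2) = 410 − 288 = 122.
Column 2 needs 410; the known cells sum to 309, so (2,2) = 101.
From column 3, 410 − (113 + 86 + 95) gives (2,3) = 116.
From main diagonal, 410 − (101 + 86 + 104) gives (1,1) = 119.
The remaining cell in anti-diagonal is (1,4) = 410 − 312 = 98.
Row 2 needs 410; the known cells sum to 327, so (2,4) = 83.
From column 1, 410 − (119 + 110 + 89) gives (3,1) = 92.
Column 4 needs 410; the known cells sum to 285, so (3,4) = 125.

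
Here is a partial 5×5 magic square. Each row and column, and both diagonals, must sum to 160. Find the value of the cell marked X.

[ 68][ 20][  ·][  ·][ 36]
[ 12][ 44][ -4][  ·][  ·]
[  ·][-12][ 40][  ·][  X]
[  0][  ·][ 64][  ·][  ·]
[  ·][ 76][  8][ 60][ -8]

4

Using row 5: 76 + 8 + 60 + (-8) + ? → (5,1) = 160 − 136 = 24.
Using column 1: 68 + 12 + 0 + 24 + ? → (3,1) = 160 − 104 = 56.
Using column 2: 20 + 44 + (-12) + 76 + ? → (4,2) = 160 − 128 = 32.
Column 3 must total 160; the given cells sum to 108, so (1,3) = 52.
Main diagonal needs 160; the known cells sum to 144, so (4,4) = 16.
The remaining cell in anti-diagonal is (2,4) = 160 − 132 = 28.
The remaining cell in row 1 is (1,4) = 160 − 176 = -16.
From row 2, 160 − (12 + 44 + (-4) + 28) gives (2,5) = 80.
Row 4: 0 + 32 + 64 + 16 + ? = 160, so (4,5) = 48.
Column 4: -16 + 28 + 16 + 60 + ? = 160, so (3,4) = 72.
Column 5 must total 160; the given cells sum to 156, so (3,5) = 4.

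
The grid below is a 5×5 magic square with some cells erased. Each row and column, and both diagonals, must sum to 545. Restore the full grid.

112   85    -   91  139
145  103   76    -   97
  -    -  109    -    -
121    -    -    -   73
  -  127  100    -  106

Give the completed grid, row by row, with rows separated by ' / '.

112 85 118 91 139 / 145 103 76 124 97 / 88 136 109 82 130 / 121 94 142 115 73 / 79 127 100 133 106

Row 1: 112 + 85 + 91 + 139 + ? = 545, so (1,3) = 118.
From row 2, 545 − (145 + 103 + 76 + 97) gives (2,4) = 124.
Column 3: 118 + 76 + 109 + 100 + ? = 545, so (4,3) = 142.
Column 5 needs 545; the known cells sum to 415, so (3,5) = 130.
Using main diagonal: 112 + 103 + 109 + 106 + ? → (4,4) = 545 − 430 = 115.
Row 4 needs 545; the known cells sum to 451, so (4,2) = 94.
Using column 2: 85 + 103 + 94 + 127 + ? → (3,2) = 545 − 409 = 136.
Anti-diagonal must total 545; the given cells sum to 466, so (5,1) = 79.
Row 5 needs 545; the known cells sum to 412, so (5,4) = 133.
Column 1 needs 545; the known cells sum to 457, so (3,1) = 88.
Using column 4: 91 + 124 + 115 + 133 + ? → (3,4) = 545 − 463 = 82.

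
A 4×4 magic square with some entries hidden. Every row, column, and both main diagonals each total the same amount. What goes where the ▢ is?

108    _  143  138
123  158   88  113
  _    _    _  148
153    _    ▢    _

118

Row 2 is complete and sums to 482; that is the magic constant.
Row 1 needs 482; the known cells sum to 389, so (1,2) = 93.
Using column 1: 108 + 123 + 153 + ? → (3,1) = 482 − 384 = 98.
Column 4 needs 482; the known cells sum to 399, so (4,4) = 83.
Main diagonal needs 482; the known cells sum to 349, so (3,3) = 133.
Anti-diagonal: 138 + 88 + 153 + ? = 482, so (3,2) = 103.
The remaining cell in column 2 is (4,2) = 482 − 354 = 128.
Column 3 must total 482; the given cells sum to 364, so (4,3) = 118.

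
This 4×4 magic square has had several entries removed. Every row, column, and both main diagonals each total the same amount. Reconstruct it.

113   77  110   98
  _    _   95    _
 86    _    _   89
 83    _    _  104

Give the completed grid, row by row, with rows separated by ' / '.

113 77 110 98 / 116 80 95 107 / 86 122 101 89 / 83 119 92 104

Row 1 is already complete: 113 + 77 + 110 + 98 = 398, so that is the magic constant.
Using column 1: 113 + 86 + 83 + ? → (2,1) = 398 − 282 = 116.
Column 4 needs 398; the known cells sum to 291, so (2,4) = 107.
Anti-diagonal needs 398; the known cells sum to 276, so (3,2) = 122.
From row 2, 398 − (116 + 95 + 107) gives (2,2) = 80.
Row 3 needs 398; the known cells sum to 297, so (3,3) = 101.
Column 2 needs 398; the known cells sum to 279, so (4,2) = 119.
Column 3: 110 + 95 + 101 + ? = 398, so (4,3) = 92.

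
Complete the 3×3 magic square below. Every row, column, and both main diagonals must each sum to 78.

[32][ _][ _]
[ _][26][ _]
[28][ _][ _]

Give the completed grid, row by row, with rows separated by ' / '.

From column 1, 78 − (32 + 28) gives (2,1) = 18.
The remaining cell in main diagonal is (3,3) = 78 − 58 = 20.
Using anti-diagonal: 26 + 28 + ? → (1,3) = 78 − 54 = 24.
Row 1: 32 + 24 + ? = 78, so (1,2) = 22.
Using row 2: 18 + 26 + ? → (2,3) = 78 − 44 = 34.
Row 3 must total 78; the given cells sum to 48, so (3,2) = 30.

32 22 24 / 18 26 34 / 28 30 20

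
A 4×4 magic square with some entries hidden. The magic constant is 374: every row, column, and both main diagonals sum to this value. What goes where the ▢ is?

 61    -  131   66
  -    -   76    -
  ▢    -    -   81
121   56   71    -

86

The remaining cell in row 1 is (1,2) = 374 − 258 = 116.
From row 4, 374 − (121 + 56 + 71) gives (4,4) = 126.
The remaining cell in column 3 is (3,3) = 374 − 278 = 96.
Column 4 needs 374; the known cells sum to 273, so (2,4) = 101.
The remaining cell in main diagonal is (2,2) = 374 − 283 = 91.
Anti-diagonal: 66 + 76 + 121 + ? = 374, so (3,2) = 111.
Row 2 must total 374; the given cells sum to 268, so (2,1) = 106.
From row 3, 374 − (111 + 96 + 81) gives (3,1) = 86.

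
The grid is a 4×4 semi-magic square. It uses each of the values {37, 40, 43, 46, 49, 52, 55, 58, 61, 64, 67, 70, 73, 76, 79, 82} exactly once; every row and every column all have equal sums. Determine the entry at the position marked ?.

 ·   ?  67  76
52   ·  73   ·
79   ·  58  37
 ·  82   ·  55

49

The 16 entries sum to 952, so each line sums to 952/4 = 238.
Row 3: 79 + 58 + 37 + ? = 238, so (3,2) = 64.
Column 3 needs 238; the known cells sum to 198, so (4,3) = 40.
Using column 4: 76 + 37 + 55 + ? → (2,4) = 238 − 168 = 70.
Row 2 needs 238; the known cells sum to 195, so (2,2) = 43.
The remaining cell in row 4 is (4,1) = 238 − 177 = 61.
Column 1 needs 238; the known cells sum to 192, so (1,1) = 46.
Column 2: 43 + 64 + 82 + ? = 238, so (1,2) = 49.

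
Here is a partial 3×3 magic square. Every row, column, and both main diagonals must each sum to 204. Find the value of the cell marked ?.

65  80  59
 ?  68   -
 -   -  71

62

Using column 2: 80 + 68 + ? → (3,2) = 204 − 148 = 56.
Using column 3: 59 + 71 + ? → (2,3) = 204 − 130 = 74.
Using anti-diagonal: 59 + 68 + ? → (3,1) = 204 − 127 = 77.
Row 2 must total 204; the given cells sum to 142, so (2,1) = 62.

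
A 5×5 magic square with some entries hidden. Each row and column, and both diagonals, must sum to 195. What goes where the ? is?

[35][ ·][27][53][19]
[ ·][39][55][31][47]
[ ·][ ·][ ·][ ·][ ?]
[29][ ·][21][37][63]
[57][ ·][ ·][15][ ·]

The remaining cell in row 1 is (1,2) = 195 − 134 = 61.
Using row 2: 39 + 55 + 31 + 47 + ? → (2,1) = 195 − 172 = 23.
The remaining cell in row 4 is (4,2) = 195 − 150 = 45.
From column 1, 195 − (35 + 23 + 29 + 57) gives (3,1) = 51.
Column 4 needs 195; the known cells sum to 136, so (3,4) = 59.
The remaining cell in anti-diagonal is (3,3) = 195 − 152 = 43.
Using column 3: 27 + 55 + 43 + 21 + ? → (5,3) = 195 − 146 = 49.
The remaining cell in main diagonal is (5,5) = 195 − 154 = 41.
Using row 5: 57 + 49 + 15 + 41 + ? → (5,2) = 195 − 162 = 33.
The remaining cell in column 2 is (3,2) = 195 − 178 = 17.
Column 5 must total 195; the given cells sum to 170, so (3,5) = 25.

25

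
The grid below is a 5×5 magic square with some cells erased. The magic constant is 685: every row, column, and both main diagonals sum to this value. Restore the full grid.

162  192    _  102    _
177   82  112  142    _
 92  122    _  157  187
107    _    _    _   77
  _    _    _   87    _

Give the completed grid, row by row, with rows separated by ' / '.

162 192 97 102 132 / 177 82 112 142 172 / 92 122 127 157 187 / 107 137 167 197 77 / 147 152 182 87 117

From row 2, 685 − (177 + 82 + 112 + 142) gives (2,5) = 172.
Row 3 must total 685; the given cells sum to 558, so (3,3) = 127.
Column 1 must total 685; the given cells sum to 538, so (5,1) = 147.
Column 4 must total 685; the given cells sum to 488, so (4,4) = 197.
Main diagonal: 162 + 82 + 127 + 197 + ? = 685, so (5,5) = 117.
Column 5 must total 685; the given cells sum to 553, so (1,5) = 132.
Anti-diagonal: 132 + 142 + 127 + 147 + ? = 685, so (4,2) = 137.
From row 1, 685 − (162 + 192 + 102 + 132) gives (1,3) = 97.
Using row 4: 107 + 137 + 197 + 77 + ? → (4,3) = 685 − 518 = 167.
The remaining cell in column 2 is (5,2) = 685 − 533 = 152.
Column 3 needs 685; the known cells sum to 503, so (5,3) = 182.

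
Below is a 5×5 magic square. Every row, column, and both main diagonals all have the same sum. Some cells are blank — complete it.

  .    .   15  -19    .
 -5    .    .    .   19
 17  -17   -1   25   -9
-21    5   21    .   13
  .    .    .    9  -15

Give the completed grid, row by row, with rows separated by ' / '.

Row 3 is already complete: 17 + -17 + -1 + 25 + -9 = 15, so that is the magic constant.
The remaining cell in row 4 is (4,4) = 15 − 18 = -3.
Using column 4: -19 + 25 + (-3) + 9 + ? → (2,4) = 15 − 12 = 3.
From column 5, 15 − (19 + (-9) + 13 + (-15)) gives (1,5) = 7.
From anti-diagonal, 15 − (7 + 3 + (-1) + 5) gives (5,1) = 1.
Column 1 needs 15; the known cells sum to -8, so (1,1) = 23.
The remaining cell in main diagonal is (2,2) = 15 − 4 = 11.
The remaining cell in row 1 is (1,2) = 15 − 26 = -11.
Row 2 needs 15; the known cells sum to 28, so (2,3) = -13.
Column 2 needs 15; the known cells sum to -12, so (5,2) = 27.
From column 3, 15 − (15 + (-13) + (-1) + 21) gives (5,3) = -7.

23 -11 15 -19 7 / -5 11 -13 3 19 / 17 -17 -1 25 -9 / -21 5 21 -3 13 / 1 27 -7 9 -15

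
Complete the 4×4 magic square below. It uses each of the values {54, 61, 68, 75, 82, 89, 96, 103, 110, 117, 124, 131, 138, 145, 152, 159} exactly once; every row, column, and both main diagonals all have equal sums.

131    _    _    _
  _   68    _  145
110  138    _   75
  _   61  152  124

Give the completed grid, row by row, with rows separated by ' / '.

The 16 entries sum to 1704, so each line sums to 1704/4 = 426.
Row 3 needs 426; the known cells sum to 323, so (3,3) = 103.
Row 4 needs 426; the known cells sum to 337, so (4,1) = 89.
Using column 1: 131 + 110 + 89 + ? → (2,1) = 426 − 330 = 96.
Column 2 must total 426; the given cells sum to 267, so (1,2) = 159.
The remaining cell in column 4 is (1,4) = 426 − 344 = 82.
Anti-diagonal must total 426; the given cells sum to 309, so (2,3) = 117.
Using row 1: 131 + 159 + 82 + ? → (1,3) = 426 − 372 = 54.

131 159 54 82 / 96 68 117 145 / 110 138 103 75 / 89 61 152 124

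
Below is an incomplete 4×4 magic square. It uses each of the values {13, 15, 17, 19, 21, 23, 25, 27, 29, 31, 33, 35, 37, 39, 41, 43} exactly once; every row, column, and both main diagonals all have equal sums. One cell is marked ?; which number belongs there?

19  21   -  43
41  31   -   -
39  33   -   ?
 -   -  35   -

The 16 entries sum to 448, so each line sums to 448/4 = 112.
From row 1, 112 − (19 + 21 + 43) gives (1,3) = 29.
The remaining cell in column 1 is (4,1) = 112 − 99 = 13.
The remaining cell in column 2 is (4,2) = 112 − 85 = 27.
Anti-diagonal must total 112; the given cells sum to 89, so (2,3) = 23.
Row 2 must total 112; the given cells sum to 95, so (2,4) = 17.
The remaining cell in row 4 is (4,4) = 112 − 75 = 37.
From column 3, 112 − (29 + 23 + 35) gives (3,3) = 25.
Column 4 must total 112; the given cells sum to 97, so (3,4) = 15.

15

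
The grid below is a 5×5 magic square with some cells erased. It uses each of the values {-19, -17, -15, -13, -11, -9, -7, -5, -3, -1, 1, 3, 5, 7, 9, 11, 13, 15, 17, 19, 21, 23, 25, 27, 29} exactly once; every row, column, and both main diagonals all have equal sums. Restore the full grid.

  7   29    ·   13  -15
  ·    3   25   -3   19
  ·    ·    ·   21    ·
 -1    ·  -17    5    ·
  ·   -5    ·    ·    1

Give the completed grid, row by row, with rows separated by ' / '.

7 29 -9 13 -15 / -19 3 25 -3 19 / 15 -13 9 21 -7 / -1 11 -17 5 27 / 23 -5 17 -11 1

The 25 entries sum to 125, so each line sums to 125/5 = 25.
From row 1, 25 − (7 + 29 + 13 + (-15)) gives (1,3) = -9.
Row 2 needs 25; the known cells sum to 44, so (2,1) = -19.
Column 4 must total 25; the given cells sum to 36, so (5,4) = -11.
Main diagonal: 7 + 3 + 5 + 1 + ? = 25, so (3,3) = 9.
Column 3 needs 25; the known cells sum to 8, so (5,3) = 17.
Row 5 must total 25; the given cells sum to 2, so (5,1) = 23.
Using column 1: 7 + (-19) + (-1) + 23 + ? → (3,1) = 25 − 10 = 15.
Using anti-diagonal: -15 + (-3) + 9 + 23 + ? → (4,2) = 25 − 14 = 11.
Row 4 needs 25; the known cells sum to -2, so (4,5) = 27.
Column 2 must total 25; the given cells sum to 38, so (3,2) = -13.
The remaining cell in column 5 is (3,5) = 25 − 32 = -7.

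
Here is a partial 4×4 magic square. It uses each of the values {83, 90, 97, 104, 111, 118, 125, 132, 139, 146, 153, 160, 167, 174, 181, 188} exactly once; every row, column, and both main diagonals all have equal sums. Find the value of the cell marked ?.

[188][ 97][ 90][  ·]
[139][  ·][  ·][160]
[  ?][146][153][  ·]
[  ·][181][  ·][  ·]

The 16 entries sum to 2168, so each line sums to 2168/4 = 542.
From row 1, 542 − (188 + 97 + 90) gives (1,4) = 167.
Column 2: 97 + 146 + 181 + ? = 542, so (2,2) = 118.
Main diagonal: 188 + 118 + 153 + ? = 542, so (4,4) = 83.
The remaining cell in row 2 is (2,3) = 542 − 417 = 125.
The remaining cell in column 3 is (4,3) = 542 − 368 = 174.
Column 4: 167 + 160 + 83 + ? = 542, so (3,4) = 132.
Anti-diagonal needs 542; the known cells sum to 438, so (4,1) = 104.
Row 3 must total 542; the given cells sum to 431, so (3,1) = 111.

111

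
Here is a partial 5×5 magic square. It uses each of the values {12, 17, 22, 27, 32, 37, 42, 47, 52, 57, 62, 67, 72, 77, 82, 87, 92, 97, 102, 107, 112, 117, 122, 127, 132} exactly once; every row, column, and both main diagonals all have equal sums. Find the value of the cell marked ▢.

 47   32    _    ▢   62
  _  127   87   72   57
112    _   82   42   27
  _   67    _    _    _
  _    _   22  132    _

The 25 entries sum to 1800, so each line sums to 1800/5 = 360.
The remaining cell in row 2 is (2,1) = 360 − 343 = 17.
From row 3, 360 − (112 + 82 + 42 + 27) gives (3,2) = 97.
From column 2, 360 − (32 + 127 + 97 + 67) gives (5,2) = 37.
Anti-diagonal must total 360; the given cells sum to 283, so (5,1) = 77.
Row 5 must total 360; the given cells sum to 268, so (5,5) = 92.
From column 1, 360 − (47 + 17 + 112 + 77) gives (4,1) = 107.
Using column 5: 62 + 57 + 27 + 92 + ? → (4,5) = 360 − 238 = 122.
Main diagonal needs 360; the known cells sum to 348, so (4,4) = 12.
Row 4: 107 + 67 + 12 + 122 + ? = 360, so (4,3) = 52.
Using column 3: 87 + 82 + 52 + 22 + ? → (1,3) = 360 − 243 = 117.
The remaining cell in column 4 is (1,4) = 360 − 258 = 102.

102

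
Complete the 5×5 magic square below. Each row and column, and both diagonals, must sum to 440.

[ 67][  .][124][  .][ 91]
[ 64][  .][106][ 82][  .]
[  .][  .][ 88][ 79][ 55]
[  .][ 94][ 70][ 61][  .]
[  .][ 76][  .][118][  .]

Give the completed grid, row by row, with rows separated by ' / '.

The remaining cell in column 3 is (5,3) = 440 − 388 = 52.
Column 4 must total 440; the given cells sum to 340, so (1,4) = 100.
Anti-diagonal: 91 + 82 + 88 + 94 + ? = 440, so (5,1) = 85.
Row 1 must total 440; the given cells sum to 382, so (1,2) = 58.
Row 5 needs 440; the known cells sum to 331, so (5,5) = 109.
Main diagonal: 67 + 88 + 61 + 109 + ? = 440, so (2,2) = 115.
Row 2 needs 440; the known cells sum to 367, so (2,5) = 73.
Column 2: 58 + 115 + 94 + 76 + ? = 440, so (3,2) = 97.
Column 5 needs 440; the known cells sum to 328, so (4,5) = 112.
The remaining cell in row 3 is (3,1) = 440 − 319 = 121.
Row 4: 94 + 70 + 61 + 112 + ? = 440, so (4,1) = 103.

67 58 124 100 91 / 64 115 106 82 73 / 121 97 88 79 55 / 103 94 70 61 112 / 85 76 52 118 109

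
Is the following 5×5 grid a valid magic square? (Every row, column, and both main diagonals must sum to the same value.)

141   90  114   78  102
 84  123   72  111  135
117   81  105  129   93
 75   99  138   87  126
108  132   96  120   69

Row 1: 141 + 90 + 114 + 78 + 102 = 525.
Row 2: 84 + 123 + 72 + 111 + 135 = 525.
Row 3: 117 + 81 + 105 + 129 + 93 = 525.
Row 4: 75 + 99 + 138 + 87 + 126 = 525.
Row 5: 108 + 132 + 96 + 120 + 69 = 525.
Column 1: 141 + 84 + 117 + 75 + 108 = 525.
Column 2: 90 + 123 + 81 + 99 + 132 = 525.
Column 3: 114 + 72 + 105 + 138 + 96 = 525.
Column 4: 78 + 111 + 129 + 87 + 120 = 525.
Column 5: 102 + 135 + 93 + 126 + 69 = 525.
Main diagonal: 141 + 123 + 105 + 87 + 69 = 525.
Anti-diagonal: 102 + 111 + 105 + 99 + 108 = 525.
All lines sum to 525.

Yes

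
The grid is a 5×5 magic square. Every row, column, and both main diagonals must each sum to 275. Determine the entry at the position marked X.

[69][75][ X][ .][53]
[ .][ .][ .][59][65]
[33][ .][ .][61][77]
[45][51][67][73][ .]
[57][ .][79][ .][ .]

The remaining cell in row 4 is (4,5) = 275 − 236 = 39.
Using column 1: 69 + 33 + 45 + 57 + ? → (2,1) = 275 − 204 = 71.
From column 5, 275 − (53 + 65 + 77 + 39) gives (5,5) = 41.
Anti-diagonal must total 275; the given cells sum to 220, so (3,3) = 55.
Using row 3: 33 + 55 + 61 + 77 + ? → (3,2) = 275 − 226 = 49.
Main diagonal must total 275; the given cells sum to 238, so (2,2) = 37.
Using row 2: 71 + 37 + 59 + 65 + ? → (2,3) = 275 − 232 = 43.
Column 2 must total 275; the given cells sum to 212, so (5,2) = 63.
Column 3: 43 + 55 + 67 + 79 + ? = 275, so (1,3) = 31.

31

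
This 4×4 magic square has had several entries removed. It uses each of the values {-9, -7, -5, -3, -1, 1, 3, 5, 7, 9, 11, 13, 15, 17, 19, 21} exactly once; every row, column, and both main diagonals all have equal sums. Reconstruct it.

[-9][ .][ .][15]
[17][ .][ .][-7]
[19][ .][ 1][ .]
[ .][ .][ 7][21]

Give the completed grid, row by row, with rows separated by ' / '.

-9 5 13 15 / 17 11 3 -7 / 19 9 1 -5 / -3 -1 7 21

The 16 entries sum to 96, so each line sums to 96/4 = 24.
From column 1, 24 − (-9 + 17 + 19) gives (4,1) = -3.
From column 4, 24 − (15 + (-7) + 21) gives (3,4) = -5.
Main diagonal needs 24; the known cells sum to 13, so (2,2) = 11.
Using row 2: 17 + 11 + (-7) + ? → (2,3) = 24 − 21 = 3.
Row 3 needs 24; the known cells sum to 15, so (3,2) = 9.
Row 4 must total 24; the given cells sum to 25, so (4,2) = -1.
Using column 2: 11 + 9 + (-1) + ? → (1,2) = 24 − 19 = 5.
From column 3, 24 − (3 + 1 + 7) gives (1,3) = 13.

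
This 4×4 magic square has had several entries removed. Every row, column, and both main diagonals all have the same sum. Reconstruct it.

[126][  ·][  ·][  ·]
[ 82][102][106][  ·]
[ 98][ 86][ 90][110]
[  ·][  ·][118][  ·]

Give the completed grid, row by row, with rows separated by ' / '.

126 74 70 114 / 82 102 106 94 / 98 86 90 110 / 78 122 118 66

Row 3 is already complete: 98 + 86 + 90 + 110 = 384, so that is the magic constant.
Row 2: 82 + 102 + 106 + ? = 384, so (2,4) = 94.
Column 1: 126 + 82 + 98 + ? = 384, so (4,1) = 78.
The remaining cell in column 3 is (1,3) = 384 − 314 = 70.
Main diagonal: 126 + 102 + 90 + ? = 384, so (4,4) = 66.
From anti-diagonal, 384 − (106 + 86 + 78) gives (1,4) = 114.
Row 1 needs 384; the known cells sum to 310, so (1,2) = 74.
Row 4 must total 384; the given cells sum to 262, so (4,2) = 122.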